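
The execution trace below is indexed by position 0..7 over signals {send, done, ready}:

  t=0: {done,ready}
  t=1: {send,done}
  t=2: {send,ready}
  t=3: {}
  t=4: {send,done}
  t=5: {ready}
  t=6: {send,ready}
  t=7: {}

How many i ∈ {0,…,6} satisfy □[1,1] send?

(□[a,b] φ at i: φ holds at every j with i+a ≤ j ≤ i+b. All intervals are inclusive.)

Evaluate at each i in [0,6]:
  i=0: ✓ (all of [1,1])
  i=1: ✓ (all of [2,2])
  i=2: ✗ (fails at j=3)
  i=3: ✓ (all of [4,4])
  i=4: ✗ (fails at j=5)
  i=5: ✓ (all of [6,6])
  i=6: ✗ (fails at j=7)
Positions where it holds: {0, 1, 3, 5} → 4.

4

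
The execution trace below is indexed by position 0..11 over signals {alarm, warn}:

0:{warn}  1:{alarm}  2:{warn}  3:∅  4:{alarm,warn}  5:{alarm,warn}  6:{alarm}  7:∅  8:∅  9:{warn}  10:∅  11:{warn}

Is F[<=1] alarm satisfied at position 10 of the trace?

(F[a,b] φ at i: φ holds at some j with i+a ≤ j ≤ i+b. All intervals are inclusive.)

Check alarm at each j in [10,11]:
  j=10: false
  j=11: false
No position in the window satisfies it → formula fails.

Does not hold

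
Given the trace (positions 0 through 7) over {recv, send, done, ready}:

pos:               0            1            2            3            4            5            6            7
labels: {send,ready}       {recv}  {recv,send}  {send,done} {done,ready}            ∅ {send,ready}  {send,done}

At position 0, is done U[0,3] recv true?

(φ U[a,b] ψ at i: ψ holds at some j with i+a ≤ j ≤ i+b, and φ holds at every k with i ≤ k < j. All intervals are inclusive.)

Need some j in [0,3] with recv, and done at every k in [0,j-1].
  j=0: recv false.
  j=1: recv holds, but done fails at k=0 → not this j.
  j=2: recv holds, but done fails at k=0 → not this j.
  j=3: recv false.
No j in the window works → until fails.

False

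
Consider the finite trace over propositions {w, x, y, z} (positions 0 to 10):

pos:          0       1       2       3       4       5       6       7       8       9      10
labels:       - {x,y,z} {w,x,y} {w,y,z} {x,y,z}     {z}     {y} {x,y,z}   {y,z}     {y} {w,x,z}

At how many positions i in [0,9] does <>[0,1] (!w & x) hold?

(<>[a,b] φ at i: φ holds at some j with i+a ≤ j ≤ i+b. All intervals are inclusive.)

Evaluate at each i in [0,9]:
  i=0: ✓ (witness j=1)
  i=1: ✓ (witness j=1)
  i=2: ✗ (none in [2,3])
  i=3: ✓ (witness j=4)
  i=4: ✓ (witness j=4)
  i=5: ✗ (none in [5,6])
  i=6: ✓ (witness j=7)
  i=7: ✓ (witness j=7)
  i=8: ✗ (none in [8,9])
  i=9: ✗ (none in [9,10])
Positions where it holds: {0, 1, 3, 4, 6, 7} → 6.

6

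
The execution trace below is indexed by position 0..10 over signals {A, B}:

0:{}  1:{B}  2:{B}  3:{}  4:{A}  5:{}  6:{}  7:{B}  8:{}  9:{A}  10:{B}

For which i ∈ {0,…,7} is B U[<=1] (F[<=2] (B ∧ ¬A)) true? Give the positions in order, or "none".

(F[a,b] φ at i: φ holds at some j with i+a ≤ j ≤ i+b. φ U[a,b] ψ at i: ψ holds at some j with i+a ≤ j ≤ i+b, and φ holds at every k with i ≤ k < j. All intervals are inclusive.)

0, 1, 2, 5, 6, 7

Evaluate at each i in [0,7]:
  i=0: ✓ (rhs at j=0)
  i=1: ✓ (rhs at j=1)
  i=2: ✓ (rhs at j=2)
  i=3: ✗ (no rhs in [3,4])
  i=4: ✗ (lhs fails at k=4 before rhs at j=5)
  i=5: ✓ (rhs at j=5)
  i=6: ✓ (rhs at j=6)
  i=7: ✓ (rhs at j=7)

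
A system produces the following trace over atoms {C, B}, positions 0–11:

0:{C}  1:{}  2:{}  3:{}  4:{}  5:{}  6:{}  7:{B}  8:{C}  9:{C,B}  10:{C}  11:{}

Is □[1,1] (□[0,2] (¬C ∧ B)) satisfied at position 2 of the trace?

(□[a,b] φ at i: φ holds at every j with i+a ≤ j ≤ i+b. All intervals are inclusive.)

No

Check □[0,2] (¬C ∧ B) at every j in [3,3]:
  j=3: fails at 3
Fails at j=3 → formula fails.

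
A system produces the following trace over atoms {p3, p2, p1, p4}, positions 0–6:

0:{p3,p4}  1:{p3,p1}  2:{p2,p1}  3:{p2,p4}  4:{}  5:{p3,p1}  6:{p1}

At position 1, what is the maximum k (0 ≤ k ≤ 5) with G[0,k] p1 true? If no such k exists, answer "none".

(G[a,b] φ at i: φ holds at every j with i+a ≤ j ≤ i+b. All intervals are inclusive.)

1

p1 must hold from j=1 onward; find where it first fails.
  j=1: holds
  j=2: holds
  j=3: fails
Holds on [1,2], so largest k = 1.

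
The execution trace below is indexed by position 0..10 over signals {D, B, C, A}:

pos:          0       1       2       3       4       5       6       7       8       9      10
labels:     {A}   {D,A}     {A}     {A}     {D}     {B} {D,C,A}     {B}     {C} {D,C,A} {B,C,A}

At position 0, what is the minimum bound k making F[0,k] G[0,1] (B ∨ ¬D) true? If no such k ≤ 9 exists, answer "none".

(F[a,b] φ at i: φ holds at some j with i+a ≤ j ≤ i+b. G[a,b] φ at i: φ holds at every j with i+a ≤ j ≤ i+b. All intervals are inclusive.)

2

Scan j = 0,1,… for G[0,1] (B ∨ ¬D):
  j=0: fails
  j=1: fails
  j=2: holds
First hit at j=2, so smallest k = 2-0 = 2.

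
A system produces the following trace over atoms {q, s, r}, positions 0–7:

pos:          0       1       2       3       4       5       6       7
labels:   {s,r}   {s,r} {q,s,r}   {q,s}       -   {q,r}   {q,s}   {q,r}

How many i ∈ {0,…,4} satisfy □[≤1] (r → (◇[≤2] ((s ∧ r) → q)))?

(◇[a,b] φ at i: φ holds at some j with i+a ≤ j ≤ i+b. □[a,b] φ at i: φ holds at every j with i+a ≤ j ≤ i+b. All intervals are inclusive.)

5

Evaluate at each i in [0,4]:
  i=0: ✓ (all of [0,1])
  i=1: ✓ (all of [1,2])
  i=2: ✓ (all of [2,3])
  i=3: ✓ (all of [3,4])
  i=4: ✓ (all of [4,5])
Positions where it holds: {0, 1, 2, 3, 4} → 5.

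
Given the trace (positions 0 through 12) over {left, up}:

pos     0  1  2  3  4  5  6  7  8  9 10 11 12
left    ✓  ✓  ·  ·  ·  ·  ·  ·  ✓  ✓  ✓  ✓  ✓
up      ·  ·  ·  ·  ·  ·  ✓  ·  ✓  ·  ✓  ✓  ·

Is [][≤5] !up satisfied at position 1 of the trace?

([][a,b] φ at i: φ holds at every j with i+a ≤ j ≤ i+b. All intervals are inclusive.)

Check !up at every j in [1,6]:
  j=1: true
  j=2: true
  j=3: true
  j=4: true
  j=5: true
  j=6: false
Fails at j=6 → formula fails.

No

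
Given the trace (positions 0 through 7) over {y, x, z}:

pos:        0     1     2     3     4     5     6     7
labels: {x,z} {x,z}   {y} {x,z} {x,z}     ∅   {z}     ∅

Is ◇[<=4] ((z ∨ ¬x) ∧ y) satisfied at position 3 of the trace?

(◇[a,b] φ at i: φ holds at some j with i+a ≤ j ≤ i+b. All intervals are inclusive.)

Does not hold

Check ((z ∨ ¬x) ∧ y) at each j in [3,7]:
  j=3: false
  j=4: false
  j=5: false
  j=6: false
  j=7: false
No position in the window satisfies it → formula fails.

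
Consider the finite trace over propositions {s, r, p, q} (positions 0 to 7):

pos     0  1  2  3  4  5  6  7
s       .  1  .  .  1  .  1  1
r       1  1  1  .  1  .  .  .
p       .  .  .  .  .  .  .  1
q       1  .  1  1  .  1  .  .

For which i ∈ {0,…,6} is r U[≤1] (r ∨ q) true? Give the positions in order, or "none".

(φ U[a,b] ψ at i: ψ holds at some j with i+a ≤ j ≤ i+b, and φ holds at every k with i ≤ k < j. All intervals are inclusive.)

Evaluate at each i in [0,6]:
  i=0: ✓ (rhs at j=0)
  i=1: ✓ (rhs at j=1)
  i=2: ✓ (rhs at j=2)
  i=3: ✓ (rhs at j=3)
  i=4: ✓ (rhs at j=4)
  i=5: ✓ (rhs at j=5)
  i=6: ✗ (no rhs in [6,7])

0, 1, 2, 3, 4, 5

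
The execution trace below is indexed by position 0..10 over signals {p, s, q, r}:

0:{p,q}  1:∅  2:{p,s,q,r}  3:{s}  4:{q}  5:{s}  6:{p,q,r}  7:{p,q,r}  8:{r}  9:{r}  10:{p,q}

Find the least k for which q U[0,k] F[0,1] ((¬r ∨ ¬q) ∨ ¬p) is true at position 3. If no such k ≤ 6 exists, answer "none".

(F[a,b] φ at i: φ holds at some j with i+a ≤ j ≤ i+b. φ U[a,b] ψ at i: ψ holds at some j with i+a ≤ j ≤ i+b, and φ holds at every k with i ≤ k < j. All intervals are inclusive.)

Need earliest j ≥ 3 with F[0,1] ((¬r ∨ ¬q) ∨ ¬p), and q at every k in [3,j-1].
  j=3: rhs holds (empty prefix). k = 0.

0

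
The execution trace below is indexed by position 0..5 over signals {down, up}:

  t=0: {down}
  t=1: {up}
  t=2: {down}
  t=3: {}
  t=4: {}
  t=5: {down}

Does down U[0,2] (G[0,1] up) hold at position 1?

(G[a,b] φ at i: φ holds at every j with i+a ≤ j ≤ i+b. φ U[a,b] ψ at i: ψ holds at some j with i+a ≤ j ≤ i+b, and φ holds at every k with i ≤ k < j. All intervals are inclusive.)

Does not hold

Need some j in [1,3] with G[0,1] up, and down at every k in [1,j-1].
  j=1: G[0,1] up — fails at 2.
  j=2: G[0,1] up — fails at 2.
  j=3: G[0,1] up — fails at 3.
No j in the window works → until fails.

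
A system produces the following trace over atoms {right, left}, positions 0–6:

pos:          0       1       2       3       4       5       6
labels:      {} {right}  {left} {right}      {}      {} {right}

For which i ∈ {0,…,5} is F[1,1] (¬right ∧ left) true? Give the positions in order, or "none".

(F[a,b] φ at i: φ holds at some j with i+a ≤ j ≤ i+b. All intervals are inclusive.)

Evaluate at each i in [0,5]:
  i=0: ✗ (none in [1,1])
  i=1: ✓ (witness j=2)
  i=2: ✗ (none in [3,3])
  i=3: ✗ (none in [4,4])
  i=4: ✗ (none in [5,5])
  i=5: ✗ (none in [6,6])

1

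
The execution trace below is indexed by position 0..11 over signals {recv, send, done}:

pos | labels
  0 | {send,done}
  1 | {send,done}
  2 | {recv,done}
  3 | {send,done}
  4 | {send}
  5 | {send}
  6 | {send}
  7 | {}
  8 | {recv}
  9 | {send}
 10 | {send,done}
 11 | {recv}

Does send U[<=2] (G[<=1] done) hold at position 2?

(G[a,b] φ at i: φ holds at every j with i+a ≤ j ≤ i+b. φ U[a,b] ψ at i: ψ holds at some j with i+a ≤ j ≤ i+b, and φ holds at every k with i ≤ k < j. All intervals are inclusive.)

Need some j in [2,4] with G[<=1] done, and send at every k in [2,j-1].
  j=2: G[<=1] done holds; no prefix to check → satisfied.

Yes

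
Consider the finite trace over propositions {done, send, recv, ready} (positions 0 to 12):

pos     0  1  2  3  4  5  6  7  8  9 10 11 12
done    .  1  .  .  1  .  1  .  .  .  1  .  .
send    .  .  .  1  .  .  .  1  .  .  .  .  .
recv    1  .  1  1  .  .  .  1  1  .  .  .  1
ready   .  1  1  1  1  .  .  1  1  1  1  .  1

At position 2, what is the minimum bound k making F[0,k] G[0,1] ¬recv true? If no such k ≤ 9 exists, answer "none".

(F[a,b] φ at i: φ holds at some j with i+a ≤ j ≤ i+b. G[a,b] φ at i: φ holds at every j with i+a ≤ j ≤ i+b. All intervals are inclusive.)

Scan j = 2,3,… for G[0,1] ¬recv:
  j=2: fails
  j=3: fails
  j=4: holds
First hit at j=4, so smallest k = 4-2 = 2.

2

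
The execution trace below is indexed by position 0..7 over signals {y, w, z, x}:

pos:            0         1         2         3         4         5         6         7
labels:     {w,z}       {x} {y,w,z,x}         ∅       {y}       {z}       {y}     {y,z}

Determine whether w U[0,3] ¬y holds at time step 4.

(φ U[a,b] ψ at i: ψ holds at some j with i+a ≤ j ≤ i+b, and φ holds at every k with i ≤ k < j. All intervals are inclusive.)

Need some j in [4,7] with ¬y, and w at every k in [4,j-1].
  j=4: ¬y false.
  j=5: ¬y holds, but w fails at k=4 → not this j.
  j=6: ¬y false.
  j=7: ¬y false.
No j in the window works → until fails.

No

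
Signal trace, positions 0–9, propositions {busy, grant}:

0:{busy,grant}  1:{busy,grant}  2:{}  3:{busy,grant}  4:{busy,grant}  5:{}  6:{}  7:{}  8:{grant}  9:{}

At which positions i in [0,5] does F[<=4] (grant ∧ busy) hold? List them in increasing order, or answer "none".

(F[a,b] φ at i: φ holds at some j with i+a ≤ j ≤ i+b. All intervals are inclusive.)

Evaluate at each i in [0,5]:
  i=0: ✓ (witness j=0)
  i=1: ✓ (witness j=1)
  i=2: ✓ (witness j=3)
  i=3: ✓ (witness j=3)
  i=4: ✓ (witness j=4)
  i=5: ✗ (none in [5,9])

0, 1, 2, 3, 4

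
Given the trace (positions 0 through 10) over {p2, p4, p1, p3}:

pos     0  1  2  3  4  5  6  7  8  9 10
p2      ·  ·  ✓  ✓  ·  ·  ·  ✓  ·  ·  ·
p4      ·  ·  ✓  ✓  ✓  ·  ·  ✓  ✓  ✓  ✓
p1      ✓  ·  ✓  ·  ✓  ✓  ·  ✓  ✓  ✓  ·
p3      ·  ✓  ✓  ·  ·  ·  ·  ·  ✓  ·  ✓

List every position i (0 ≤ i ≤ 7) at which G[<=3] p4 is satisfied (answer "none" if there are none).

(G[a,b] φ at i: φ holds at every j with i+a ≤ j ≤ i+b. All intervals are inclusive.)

7

Evaluate at each i in [0,7]:
  i=0: ✗ (fails at j=0)
  i=1: ✗ (fails at j=1)
  i=2: ✗ (fails at j=5)
  i=3: ✗ (fails at j=5)
  i=4: ✗ (fails at j=5)
  i=5: ✗ (fails at j=5)
  i=6: ✗ (fails at j=6)
  i=7: ✓ (all of [7,10])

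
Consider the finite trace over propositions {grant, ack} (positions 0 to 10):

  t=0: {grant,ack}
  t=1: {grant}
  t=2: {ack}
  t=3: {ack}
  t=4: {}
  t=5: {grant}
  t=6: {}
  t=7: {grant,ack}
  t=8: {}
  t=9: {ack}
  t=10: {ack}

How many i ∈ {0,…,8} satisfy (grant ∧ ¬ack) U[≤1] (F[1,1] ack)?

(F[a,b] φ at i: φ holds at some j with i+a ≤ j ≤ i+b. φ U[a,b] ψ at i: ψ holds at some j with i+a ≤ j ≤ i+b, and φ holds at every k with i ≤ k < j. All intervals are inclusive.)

Evaluate at each i in [0,8]:
  i=0: ✗ (lhs fails at k=0 before rhs at j=1)
  i=1: ✓ (rhs at j=1)
  i=2: ✓ (rhs at j=2)
  i=3: ✗ (no rhs in [3,4])
  i=4: ✗ (no rhs in [4,5])
  i=5: ✓ (rhs at j=6; lhs holds on [5,5])
  i=6: ✓ (rhs at j=6)
  i=7: ✗ (lhs fails at k=7 before rhs at j=8)
  i=8: ✓ (rhs at j=8)
Positions where it holds: {1, 2, 5, 6, 8} → 5.

5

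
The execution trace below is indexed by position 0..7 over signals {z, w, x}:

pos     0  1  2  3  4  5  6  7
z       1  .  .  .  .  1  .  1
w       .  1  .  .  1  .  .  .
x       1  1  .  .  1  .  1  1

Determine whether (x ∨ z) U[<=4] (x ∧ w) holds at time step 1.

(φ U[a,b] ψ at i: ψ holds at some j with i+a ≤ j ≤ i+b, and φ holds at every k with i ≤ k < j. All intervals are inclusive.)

Need some j in [1,5] with (x ∧ w), and (x ∨ z) at every k in [1,j-1].
  j=1: (x ∧ w) holds; no prefix to check → satisfied.

True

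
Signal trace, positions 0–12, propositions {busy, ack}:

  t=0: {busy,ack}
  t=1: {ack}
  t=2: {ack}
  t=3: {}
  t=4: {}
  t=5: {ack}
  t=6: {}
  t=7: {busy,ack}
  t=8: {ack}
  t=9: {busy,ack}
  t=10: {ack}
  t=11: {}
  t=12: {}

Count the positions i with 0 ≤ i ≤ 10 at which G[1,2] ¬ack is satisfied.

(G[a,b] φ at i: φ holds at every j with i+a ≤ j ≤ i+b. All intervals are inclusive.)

Evaluate at each i in [0,10]:
  i=0: ✗ (fails at j=1)
  i=1: ✗ (fails at j=2)
  i=2: ✓ (all of [3,4])
  i=3: ✗ (fails at j=5)
  i=4: ✗ (fails at j=5)
  i=5: ✗ (fails at j=7)
  i=6: ✗ (fails at j=7)
  i=7: ✗ (fails at j=8)
  i=8: ✗ (fails at j=9)
  i=9: ✗ (fails at j=10)
  i=10: ✓ (all of [11,12])
Positions where it holds: {2, 10} → 2.

2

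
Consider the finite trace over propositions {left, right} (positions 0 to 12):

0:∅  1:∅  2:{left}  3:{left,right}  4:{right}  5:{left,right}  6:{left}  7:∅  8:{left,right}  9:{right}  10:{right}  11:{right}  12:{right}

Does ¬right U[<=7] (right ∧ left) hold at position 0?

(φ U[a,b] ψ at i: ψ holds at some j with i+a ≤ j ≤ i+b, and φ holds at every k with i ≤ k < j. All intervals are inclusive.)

Need some j in [0,7] with (right ∧ left), and ¬right at every k in [0,j-1].
  j=0: (right ∧ left) false.
  j=1: (right ∧ left) false.
  j=2: (right ∧ left) false.
  j=3: (right ∧ left) holds; ¬right holds at every k in [0,2] → satisfied.

Holds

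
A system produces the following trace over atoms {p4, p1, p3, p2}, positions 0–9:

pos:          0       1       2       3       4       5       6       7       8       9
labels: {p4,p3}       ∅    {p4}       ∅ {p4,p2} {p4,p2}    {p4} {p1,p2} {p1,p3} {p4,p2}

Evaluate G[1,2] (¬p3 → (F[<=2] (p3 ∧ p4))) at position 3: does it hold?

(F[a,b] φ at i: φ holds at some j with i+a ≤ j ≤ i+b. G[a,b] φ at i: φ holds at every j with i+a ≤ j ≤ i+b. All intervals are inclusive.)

Check (¬p3 → (F[<=2] (p3 ∧ p4))) at every j in [4,5]:
  j=4: antecedent true; consequent fails (none in [4,6]) → ✗
  j=5: antecedent true; consequent fails (none in [5,7]) → ✗
Fails at j=4 → formula fails.

No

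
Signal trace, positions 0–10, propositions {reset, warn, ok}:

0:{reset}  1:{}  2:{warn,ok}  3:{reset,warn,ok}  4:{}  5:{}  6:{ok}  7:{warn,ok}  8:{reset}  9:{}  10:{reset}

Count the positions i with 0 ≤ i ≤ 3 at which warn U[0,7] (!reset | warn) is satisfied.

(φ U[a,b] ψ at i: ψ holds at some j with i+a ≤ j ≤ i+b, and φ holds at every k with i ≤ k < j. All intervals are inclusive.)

3

Evaluate at each i in [0,3]:
  i=0: ✗ (lhs fails at k=0 before rhs at j=1)
  i=1: ✓ (rhs at j=1)
  i=2: ✓ (rhs at j=2)
  i=3: ✓ (rhs at j=3)
Positions where it holds: {1, 2, 3} → 3.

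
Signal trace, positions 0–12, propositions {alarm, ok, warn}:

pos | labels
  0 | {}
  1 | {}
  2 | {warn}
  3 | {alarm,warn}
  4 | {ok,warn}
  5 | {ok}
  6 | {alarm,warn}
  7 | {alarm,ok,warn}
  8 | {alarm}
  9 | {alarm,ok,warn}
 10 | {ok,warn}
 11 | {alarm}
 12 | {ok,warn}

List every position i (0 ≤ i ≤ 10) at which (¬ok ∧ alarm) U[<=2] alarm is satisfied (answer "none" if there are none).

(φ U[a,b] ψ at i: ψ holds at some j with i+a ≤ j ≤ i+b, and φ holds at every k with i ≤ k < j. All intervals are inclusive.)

Evaluate at each i in [0,10]:
  i=0: ✗ (no rhs in [0,2])
  i=1: ✗ (lhs fails at k=1 before rhs at j=3)
  i=2: ✗ (lhs fails at k=2 before rhs at j=3)
  i=3: ✓ (rhs at j=3)
  i=4: ✗ (lhs fails at k=4 before rhs at j=6)
  i=5: ✗ (lhs fails at k=5 before rhs at j=6)
  i=6: ✓ (rhs at j=6)
  i=7: ✓ (rhs at j=7)
  i=8: ✓ (rhs at j=8)
  i=9: ✓ (rhs at j=9)
  i=10: ✗ (lhs fails at k=10 before rhs at j=11)

3, 6, 7, 8, 9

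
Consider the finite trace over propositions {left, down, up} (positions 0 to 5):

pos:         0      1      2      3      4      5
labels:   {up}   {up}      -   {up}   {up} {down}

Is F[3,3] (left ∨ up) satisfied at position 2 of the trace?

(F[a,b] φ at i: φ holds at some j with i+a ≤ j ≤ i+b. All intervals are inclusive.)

Check (left ∨ up) at each j in [5,5]:
  j=5: false
No position in the window satisfies it → formula fails.

No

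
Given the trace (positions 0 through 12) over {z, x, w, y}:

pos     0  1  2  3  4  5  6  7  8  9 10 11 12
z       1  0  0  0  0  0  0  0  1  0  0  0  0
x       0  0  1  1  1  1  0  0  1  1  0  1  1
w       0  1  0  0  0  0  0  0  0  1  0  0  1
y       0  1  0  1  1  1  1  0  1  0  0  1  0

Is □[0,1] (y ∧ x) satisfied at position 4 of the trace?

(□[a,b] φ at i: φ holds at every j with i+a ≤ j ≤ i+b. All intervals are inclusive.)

Holds

Check (y ∧ x) at every j in [4,5]:
  j=4: true
  j=5: true
All positions satisfy it → formula holds.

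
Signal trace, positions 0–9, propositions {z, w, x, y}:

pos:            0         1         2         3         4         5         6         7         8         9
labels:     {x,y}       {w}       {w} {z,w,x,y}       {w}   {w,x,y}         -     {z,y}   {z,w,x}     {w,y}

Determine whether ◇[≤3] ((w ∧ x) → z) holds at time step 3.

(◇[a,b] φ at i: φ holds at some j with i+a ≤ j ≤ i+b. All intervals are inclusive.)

Yes

Check ((w ∧ x) → z) at each j in [3,6]:
  j=3: true
  j=4: true
  j=5: false
  j=6: true
Found at j=3 → formula holds.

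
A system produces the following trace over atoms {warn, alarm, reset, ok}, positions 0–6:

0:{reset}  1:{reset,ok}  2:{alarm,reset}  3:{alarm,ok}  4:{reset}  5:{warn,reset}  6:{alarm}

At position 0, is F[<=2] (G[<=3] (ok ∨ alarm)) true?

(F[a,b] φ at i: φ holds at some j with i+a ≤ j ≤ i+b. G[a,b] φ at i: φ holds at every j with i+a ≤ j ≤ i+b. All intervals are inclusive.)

Check G[<=3] (ok ∨ alarm) at each j in [0,2]:
  j=0: fails at 0
  j=1: fails at 4
  j=2: fails at 4
No position in the window satisfies it → formula fails.

False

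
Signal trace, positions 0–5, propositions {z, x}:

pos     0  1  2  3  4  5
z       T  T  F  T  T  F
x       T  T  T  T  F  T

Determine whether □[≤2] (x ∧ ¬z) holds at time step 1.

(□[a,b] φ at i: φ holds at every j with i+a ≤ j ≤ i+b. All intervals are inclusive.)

Check (x ∧ ¬z) at every j in [1,3]:
  j=1: false
  j=2: true
  j=3: false
Fails at j=1 → formula fails.

No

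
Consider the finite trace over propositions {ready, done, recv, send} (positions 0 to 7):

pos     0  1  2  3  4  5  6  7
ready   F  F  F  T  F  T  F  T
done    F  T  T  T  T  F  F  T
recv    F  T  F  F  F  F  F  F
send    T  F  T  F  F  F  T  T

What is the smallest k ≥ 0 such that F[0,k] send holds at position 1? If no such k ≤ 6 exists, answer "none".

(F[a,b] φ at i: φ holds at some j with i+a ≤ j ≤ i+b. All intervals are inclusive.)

1

Scan j = 1,2,… for send:
  j=1: fails
  j=2: holds
First hit at j=2, so smallest k = 2-1 = 1.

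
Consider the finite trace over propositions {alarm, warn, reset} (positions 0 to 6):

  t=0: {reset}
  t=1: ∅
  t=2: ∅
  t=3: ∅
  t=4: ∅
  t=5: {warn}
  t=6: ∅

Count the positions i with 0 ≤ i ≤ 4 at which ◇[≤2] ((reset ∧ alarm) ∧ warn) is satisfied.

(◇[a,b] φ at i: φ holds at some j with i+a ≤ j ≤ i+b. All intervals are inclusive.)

0

Evaluate at each i in [0,4]:
  i=0: ✗ (none in [0,2])
  i=1: ✗ (none in [1,3])
  i=2: ✗ (none in [2,4])
  i=3: ✗ (none in [3,5])
  i=4: ✗ (none in [4,6])
Positions where it holds: {} → 0.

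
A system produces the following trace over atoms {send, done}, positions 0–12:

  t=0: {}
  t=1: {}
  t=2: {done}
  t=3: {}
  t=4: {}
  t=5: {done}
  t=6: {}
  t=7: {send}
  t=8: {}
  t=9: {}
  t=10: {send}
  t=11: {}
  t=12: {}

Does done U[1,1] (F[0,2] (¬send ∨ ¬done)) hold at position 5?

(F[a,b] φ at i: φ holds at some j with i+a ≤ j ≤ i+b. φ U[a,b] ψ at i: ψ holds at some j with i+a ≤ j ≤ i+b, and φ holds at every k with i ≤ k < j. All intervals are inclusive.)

Need some j in [6,6] with F[0,2] (¬send ∨ ¬done), and done at every k in [5,j-1].
  j=6: F[0,2] (¬send ∨ ¬done) holds; done holds at every k in [5,5] → satisfied.

Holds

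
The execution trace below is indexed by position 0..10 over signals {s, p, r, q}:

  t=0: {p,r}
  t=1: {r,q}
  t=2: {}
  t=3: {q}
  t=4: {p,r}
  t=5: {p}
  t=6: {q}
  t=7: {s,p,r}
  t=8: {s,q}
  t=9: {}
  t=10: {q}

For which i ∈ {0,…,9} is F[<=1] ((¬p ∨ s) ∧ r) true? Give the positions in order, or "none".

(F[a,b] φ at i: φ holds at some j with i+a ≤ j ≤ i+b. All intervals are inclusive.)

0, 1, 6, 7

Evaluate at each i in [0,9]:
  i=0: ✓ (witness j=1)
  i=1: ✓ (witness j=1)
  i=2: ✗ (none in [2,3])
  i=3: ✗ (none in [3,4])
  i=4: ✗ (none in [4,5])
  i=5: ✗ (none in [5,6])
  i=6: ✓ (witness j=7)
  i=7: ✓ (witness j=7)
  i=8: ✗ (none in [8,9])
  i=9: ✗ (none in [9,10])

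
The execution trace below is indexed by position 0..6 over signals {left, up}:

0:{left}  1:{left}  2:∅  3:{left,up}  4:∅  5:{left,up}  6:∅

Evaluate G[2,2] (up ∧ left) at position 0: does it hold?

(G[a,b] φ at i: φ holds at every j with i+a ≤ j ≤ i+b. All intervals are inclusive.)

Check (up ∧ left) at every j in [2,2]:
  j=2: false
Fails at j=2 → formula fails.

No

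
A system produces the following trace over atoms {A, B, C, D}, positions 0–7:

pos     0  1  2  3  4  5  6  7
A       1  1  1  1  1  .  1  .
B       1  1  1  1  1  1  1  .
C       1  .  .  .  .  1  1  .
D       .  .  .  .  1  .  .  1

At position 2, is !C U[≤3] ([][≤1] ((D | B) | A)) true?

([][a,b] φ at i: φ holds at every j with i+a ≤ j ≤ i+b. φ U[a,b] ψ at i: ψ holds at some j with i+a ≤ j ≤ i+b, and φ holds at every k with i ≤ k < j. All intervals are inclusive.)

Need some j in [2,5] with [][≤1] ((D | B) | A), and !C at every k in [2,j-1].
  j=2: [][≤1] ((D | B) | A) holds; no prefix to check → satisfied.

Holds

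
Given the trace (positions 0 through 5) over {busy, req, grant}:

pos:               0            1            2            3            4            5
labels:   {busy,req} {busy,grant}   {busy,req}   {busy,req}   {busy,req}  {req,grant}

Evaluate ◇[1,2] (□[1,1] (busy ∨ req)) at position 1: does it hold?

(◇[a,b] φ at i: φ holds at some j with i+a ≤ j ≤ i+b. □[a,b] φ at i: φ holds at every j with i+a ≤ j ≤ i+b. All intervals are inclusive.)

True

Check □[1,1] (busy ∨ req) at each j in [2,3]:
  j=2: holds on [3,3]
  j=3: holds on [4,4]
Found at j=2 → formula holds.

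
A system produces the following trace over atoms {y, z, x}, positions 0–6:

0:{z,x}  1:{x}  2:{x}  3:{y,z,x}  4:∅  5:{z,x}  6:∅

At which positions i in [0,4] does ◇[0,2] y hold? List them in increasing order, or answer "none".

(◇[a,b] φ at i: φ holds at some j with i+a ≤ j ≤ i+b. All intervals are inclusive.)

Evaluate at each i in [0,4]:
  i=0: ✗ (none in [0,2])
  i=1: ✓ (witness j=3)
  i=2: ✓ (witness j=3)
  i=3: ✓ (witness j=3)
  i=4: ✗ (none in [4,6])

1, 2, 3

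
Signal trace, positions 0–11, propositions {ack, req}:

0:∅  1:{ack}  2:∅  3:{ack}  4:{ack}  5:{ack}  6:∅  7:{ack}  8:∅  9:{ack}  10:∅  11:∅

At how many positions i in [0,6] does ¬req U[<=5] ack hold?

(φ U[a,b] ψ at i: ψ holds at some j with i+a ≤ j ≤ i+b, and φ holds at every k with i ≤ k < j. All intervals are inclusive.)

7

Evaluate at each i in [0,6]:
  i=0: ✓ (rhs at j=1; lhs holds on [0,0])
  i=1: ✓ (rhs at j=1)
  i=2: ✓ (rhs at j=3; lhs holds on [2,2])
  i=3: ✓ (rhs at j=3)
  i=4: ✓ (rhs at j=4)
  i=5: ✓ (rhs at j=5)
  i=6: ✓ (rhs at j=7; lhs holds on [6,6])
Positions where it holds: {0, 1, 2, 3, 4, 5, 6} → 7.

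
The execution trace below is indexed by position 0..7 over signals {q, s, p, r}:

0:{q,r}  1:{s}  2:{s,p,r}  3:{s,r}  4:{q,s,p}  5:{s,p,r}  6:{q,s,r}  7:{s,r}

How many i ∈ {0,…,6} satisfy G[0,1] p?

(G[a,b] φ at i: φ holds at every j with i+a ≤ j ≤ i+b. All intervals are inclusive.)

Evaluate at each i in [0,6]:
  i=0: ✗ (fails at j=0)
  i=1: ✗ (fails at j=1)
  i=2: ✗ (fails at j=3)
  i=3: ✗ (fails at j=3)
  i=4: ✓ (all of [4,5])
  i=5: ✗ (fails at j=6)
  i=6: ✗ (fails at j=6)
Positions where it holds: {4} → 1.

1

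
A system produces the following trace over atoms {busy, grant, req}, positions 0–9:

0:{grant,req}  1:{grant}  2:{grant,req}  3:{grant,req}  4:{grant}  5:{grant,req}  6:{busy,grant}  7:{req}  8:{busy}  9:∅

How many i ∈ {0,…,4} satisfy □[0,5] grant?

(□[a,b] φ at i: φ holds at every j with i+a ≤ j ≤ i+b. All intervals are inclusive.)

Evaluate at each i in [0,4]:
  i=0: ✓ (all of [0,5])
  i=1: ✓ (all of [1,6])
  i=2: ✗ (fails at j=7)
  i=3: ✗ (fails at j=7)
  i=4: ✗ (fails at j=7)
Positions where it holds: {0, 1} → 2.

2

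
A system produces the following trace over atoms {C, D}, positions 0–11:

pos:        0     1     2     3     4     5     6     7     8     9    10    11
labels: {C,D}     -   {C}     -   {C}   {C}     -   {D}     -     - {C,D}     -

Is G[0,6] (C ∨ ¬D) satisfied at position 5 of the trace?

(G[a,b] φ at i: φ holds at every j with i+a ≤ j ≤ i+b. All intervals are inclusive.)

No

Check (C ∨ ¬D) at every j in [5,11]:
  j=5: true
  j=6: true
  j=7: false
  j=8: true
  j=9: true
  j=10: true
  j=11: true
Fails at j=7 → formula fails.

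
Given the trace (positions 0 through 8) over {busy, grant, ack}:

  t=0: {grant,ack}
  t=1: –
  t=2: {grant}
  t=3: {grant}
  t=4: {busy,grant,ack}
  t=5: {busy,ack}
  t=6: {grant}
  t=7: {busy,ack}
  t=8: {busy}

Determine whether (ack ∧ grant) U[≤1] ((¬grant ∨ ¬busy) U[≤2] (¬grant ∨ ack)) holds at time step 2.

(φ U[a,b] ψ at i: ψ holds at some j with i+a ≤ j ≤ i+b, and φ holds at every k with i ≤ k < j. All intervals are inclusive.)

Holds

Need some j in [2,3] with ((¬grant ∨ ¬busy) U[≤2] (¬grant ∨ ack)), and (ack ∧ grant) at every k in [2,j-1].
  j=2: ((¬grant ∨ ¬busy) U[≤2] (¬grant ∨ ack)) holds; no prefix to check → satisfied.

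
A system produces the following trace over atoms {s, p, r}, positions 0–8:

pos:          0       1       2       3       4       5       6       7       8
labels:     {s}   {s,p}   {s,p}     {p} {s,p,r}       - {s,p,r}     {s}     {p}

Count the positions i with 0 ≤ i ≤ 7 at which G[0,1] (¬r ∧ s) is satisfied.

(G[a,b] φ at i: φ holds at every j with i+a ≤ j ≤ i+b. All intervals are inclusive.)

Evaluate at each i in [0,7]:
  i=0: ✓ (all of [0,1])
  i=1: ✓ (all of [1,2])
  i=2: ✗ (fails at j=3)
  i=3: ✗ (fails at j=3)
  i=4: ✗ (fails at j=4)
  i=5: ✗ (fails at j=5)
  i=6: ✗ (fails at j=6)
  i=7: ✗ (fails at j=8)
Positions where it holds: {0, 1} → 2.

2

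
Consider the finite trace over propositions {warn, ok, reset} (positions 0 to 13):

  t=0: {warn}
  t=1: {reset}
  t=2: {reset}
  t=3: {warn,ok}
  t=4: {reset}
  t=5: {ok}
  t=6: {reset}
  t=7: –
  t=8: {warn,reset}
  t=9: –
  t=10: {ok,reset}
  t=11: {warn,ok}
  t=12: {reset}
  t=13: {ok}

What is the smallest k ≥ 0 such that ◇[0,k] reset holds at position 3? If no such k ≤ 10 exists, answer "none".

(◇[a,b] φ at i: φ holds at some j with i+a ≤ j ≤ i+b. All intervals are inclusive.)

1

Scan j = 3,4,… for reset:
  j=3: fails
  j=4: holds
First hit at j=4, so smallest k = 4-3 = 1.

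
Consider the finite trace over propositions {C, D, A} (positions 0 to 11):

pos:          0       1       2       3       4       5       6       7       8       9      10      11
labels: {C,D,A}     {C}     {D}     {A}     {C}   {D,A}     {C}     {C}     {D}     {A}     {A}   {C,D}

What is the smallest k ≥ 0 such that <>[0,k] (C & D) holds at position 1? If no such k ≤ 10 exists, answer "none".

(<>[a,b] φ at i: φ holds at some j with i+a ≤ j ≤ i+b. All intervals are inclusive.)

Scan j = 1,2,… for (C & D):
  j=1: fails
  j=2: fails
  j=3: fails
  j=4: fails
  j=5: fails
  j=6: fails
  j=7: fails
  j=8: fails
  j=9: fails
  j=10: fails
  j=11: holds
First hit at j=11, so smallest k = 11-1 = 10.

10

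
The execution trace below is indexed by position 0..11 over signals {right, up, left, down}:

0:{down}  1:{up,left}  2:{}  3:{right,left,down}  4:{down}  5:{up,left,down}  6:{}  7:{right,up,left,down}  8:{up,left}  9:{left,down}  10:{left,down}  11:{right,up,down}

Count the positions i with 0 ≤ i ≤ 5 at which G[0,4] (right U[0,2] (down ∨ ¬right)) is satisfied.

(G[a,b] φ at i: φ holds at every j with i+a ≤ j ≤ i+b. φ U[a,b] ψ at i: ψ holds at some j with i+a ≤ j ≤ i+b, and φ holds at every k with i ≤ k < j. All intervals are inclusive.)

6

Evaluate at each i in [0,5]:
  i=0: ✓ (all of [0,4])
  i=1: ✓ (all of [1,5])
  i=2: ✓ (all of [2,6])
  i=3: ✓ (all of [3,7])
  i=4: ✓ (all of [4,8])
  i=5: ✓ (all of [5,9])
Positions where it holds: {0, 1, 2, 3, 4, 5} → 6.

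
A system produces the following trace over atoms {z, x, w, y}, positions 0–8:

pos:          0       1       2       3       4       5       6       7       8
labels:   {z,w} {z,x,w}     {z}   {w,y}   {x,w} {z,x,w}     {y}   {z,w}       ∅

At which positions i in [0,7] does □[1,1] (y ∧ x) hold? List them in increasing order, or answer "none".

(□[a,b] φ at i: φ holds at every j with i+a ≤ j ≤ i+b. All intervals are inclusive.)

none

Evaluate at each i in [0,7]:
  i=0: ✗ (fails at j=1)
  i=1: ✗ (fails at j=2)
  i=2: ✗ (fails at j=3)
  i=3: ✗ (fails at j=4)
  i=4: ✗ (fails at j=5)
  i=5: ✗ (fails at j=6)
  i=6: ✗ (fails at j=7)
  i=7: ✗ (fails at j=8)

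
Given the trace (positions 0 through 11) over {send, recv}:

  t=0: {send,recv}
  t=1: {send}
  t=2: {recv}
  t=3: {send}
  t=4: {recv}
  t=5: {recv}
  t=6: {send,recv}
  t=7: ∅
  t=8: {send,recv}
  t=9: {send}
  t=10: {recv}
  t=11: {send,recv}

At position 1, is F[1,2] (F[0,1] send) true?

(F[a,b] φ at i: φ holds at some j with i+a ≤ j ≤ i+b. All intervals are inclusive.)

Check F[0,1] send at each j in [2,3]:
  j=2: holds (witness at 3)
  j=3: holds (witness at 3)
Found at j=2 → formula holds.

Holds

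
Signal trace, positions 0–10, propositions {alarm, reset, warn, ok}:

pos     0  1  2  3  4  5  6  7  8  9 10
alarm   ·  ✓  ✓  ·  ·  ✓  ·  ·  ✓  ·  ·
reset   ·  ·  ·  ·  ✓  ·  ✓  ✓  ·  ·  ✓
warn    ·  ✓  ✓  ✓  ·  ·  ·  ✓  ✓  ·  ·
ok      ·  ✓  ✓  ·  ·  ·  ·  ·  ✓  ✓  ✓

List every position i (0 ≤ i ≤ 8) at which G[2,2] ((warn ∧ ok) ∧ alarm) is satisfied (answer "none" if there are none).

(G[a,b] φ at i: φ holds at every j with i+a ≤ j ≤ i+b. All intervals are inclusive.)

0, 6

Evaluate at each i in [0,8]:
  i=0: ✓ (all of [2,2])
  i=1: ✗ (fails at j=3)
  i=2: ✗ (fails at j=4)
  i=3: ✗ (fails at j=5)
  i=4: ✗ (fails at j=6)
  i=5: ✗ (fails at j=7)
  i=6: ✓ (all of [8,8])
  i=7: ✗ (fails at j=9)
  i=8: ✗ (fails at j=10)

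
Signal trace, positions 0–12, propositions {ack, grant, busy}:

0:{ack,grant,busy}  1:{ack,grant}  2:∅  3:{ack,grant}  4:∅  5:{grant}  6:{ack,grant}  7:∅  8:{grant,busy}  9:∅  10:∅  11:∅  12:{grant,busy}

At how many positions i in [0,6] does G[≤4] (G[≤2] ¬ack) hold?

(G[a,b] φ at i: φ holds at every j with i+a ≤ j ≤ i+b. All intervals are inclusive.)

Evaluate at each i in [0,6]:
  i=0: ✗ (fails at j=0)
  i=1: ✗ (fails at j=1)
  i=2: ✗ (fails at j=2)
  i=3: ✗ (fails at j=3)
  i=4: ✗ (fails at j=4)
  i=5: ✗ (fails at j=5)
  i=6: ✗ (fails at j=6)
Positions where it holds: {} → 0.

0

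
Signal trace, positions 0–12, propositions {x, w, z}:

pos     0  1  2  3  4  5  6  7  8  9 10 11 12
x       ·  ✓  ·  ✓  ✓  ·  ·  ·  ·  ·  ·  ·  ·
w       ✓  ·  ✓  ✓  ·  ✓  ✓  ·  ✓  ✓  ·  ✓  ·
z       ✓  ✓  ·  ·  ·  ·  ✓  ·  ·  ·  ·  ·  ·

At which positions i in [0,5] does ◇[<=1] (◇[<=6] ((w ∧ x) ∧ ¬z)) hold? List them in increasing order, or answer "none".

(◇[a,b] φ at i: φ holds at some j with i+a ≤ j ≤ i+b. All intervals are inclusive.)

0, 1, 2, 3

Evaluate at each i in [0,5]:
  i=0: ✓ (witness j=0)
  i=1: ✓ (witness j=1)
  i=2: ✓ (witness j=2)
  i=3: ✓ (witness j=3)
  i=4: ✗ (none in [4,5])
  i=5: ✗ (none in [5,6])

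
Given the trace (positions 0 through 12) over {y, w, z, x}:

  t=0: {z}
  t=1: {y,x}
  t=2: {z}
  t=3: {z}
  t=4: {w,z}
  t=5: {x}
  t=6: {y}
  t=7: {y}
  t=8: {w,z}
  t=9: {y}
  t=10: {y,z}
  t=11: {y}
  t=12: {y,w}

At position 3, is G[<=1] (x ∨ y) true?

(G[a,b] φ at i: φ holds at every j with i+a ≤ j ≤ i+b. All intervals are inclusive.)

False

Check (x ∨ y) at every j in [3,4]:
  j=3: false
  j=4: false
Fails at j=3 → formula fails.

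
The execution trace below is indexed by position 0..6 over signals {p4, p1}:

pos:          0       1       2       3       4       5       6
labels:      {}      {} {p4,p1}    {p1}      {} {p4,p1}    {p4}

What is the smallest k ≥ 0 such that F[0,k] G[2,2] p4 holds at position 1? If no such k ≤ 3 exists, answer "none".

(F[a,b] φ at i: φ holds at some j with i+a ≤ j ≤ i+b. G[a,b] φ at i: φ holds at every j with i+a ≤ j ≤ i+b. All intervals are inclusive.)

Scan j = 1,2,… for G[2,2] p4:
  j=1: fails
  j=2: fails
  j=3: holds
First hit at j=3, so smallest k = 3-1 = 2.

2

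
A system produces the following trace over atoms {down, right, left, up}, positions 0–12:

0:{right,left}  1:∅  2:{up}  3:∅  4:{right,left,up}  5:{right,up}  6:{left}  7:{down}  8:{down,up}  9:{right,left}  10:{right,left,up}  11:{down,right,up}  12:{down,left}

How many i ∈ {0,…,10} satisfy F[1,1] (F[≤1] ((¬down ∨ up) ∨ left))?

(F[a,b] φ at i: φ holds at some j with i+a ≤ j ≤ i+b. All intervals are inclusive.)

11

Evaluate at each i in [0,10]:
  i=0: ✓ (witness j=1)
  i=1: ✓ (witness j=2)
  i=2: ✓ (witness j=3)
  i=3: ✓ (witness j=4)
  i=4: ✓ (witness j=5)
  i=5: ✓ (witness j=6)
  i=6: ✓ (witness j=7)
  i=7: ✓ (witness j=8)
  i=8: ✓ (witness j=9)
  i=9: ✓ (witness j=10)
  i=10: ✓ (witness j=11)
Positions where it holds: {0, 1, 2, 3, 4, 5, 6, 7, 8, 9, 10} → 11.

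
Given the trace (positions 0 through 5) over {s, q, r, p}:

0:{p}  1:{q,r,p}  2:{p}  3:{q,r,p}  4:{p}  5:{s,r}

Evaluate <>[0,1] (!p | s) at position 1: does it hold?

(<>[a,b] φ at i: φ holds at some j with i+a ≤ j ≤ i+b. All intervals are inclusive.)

No

Check (!p | s) at each j in [1,2]:
  j=1: false
  j=2: false
No position in the window satisfies it → formula fails.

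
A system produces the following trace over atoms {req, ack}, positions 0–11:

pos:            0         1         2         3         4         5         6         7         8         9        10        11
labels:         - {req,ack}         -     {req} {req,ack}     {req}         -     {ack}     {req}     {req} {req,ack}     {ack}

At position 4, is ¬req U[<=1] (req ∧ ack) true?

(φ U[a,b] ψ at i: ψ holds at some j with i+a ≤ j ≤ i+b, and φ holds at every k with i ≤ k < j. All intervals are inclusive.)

True

Need some j in [4,5] with (req ∧ ack), and ¬req at every k in [4,j-1].
  j=4: (req ∧ ack) holds; no prefix to check → satisfied.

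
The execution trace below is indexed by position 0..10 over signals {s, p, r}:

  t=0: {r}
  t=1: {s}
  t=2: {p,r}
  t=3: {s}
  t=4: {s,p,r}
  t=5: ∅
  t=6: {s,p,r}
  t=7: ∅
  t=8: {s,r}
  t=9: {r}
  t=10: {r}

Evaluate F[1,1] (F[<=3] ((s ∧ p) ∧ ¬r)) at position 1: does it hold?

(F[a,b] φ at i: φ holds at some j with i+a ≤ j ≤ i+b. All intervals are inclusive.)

No

Check F[<=3] ((s ∧ p) ∧ ¬r) at each j in [2,2]:
  j=2: fails (none in [2,5])
No position in the window satisfies it → formula fails.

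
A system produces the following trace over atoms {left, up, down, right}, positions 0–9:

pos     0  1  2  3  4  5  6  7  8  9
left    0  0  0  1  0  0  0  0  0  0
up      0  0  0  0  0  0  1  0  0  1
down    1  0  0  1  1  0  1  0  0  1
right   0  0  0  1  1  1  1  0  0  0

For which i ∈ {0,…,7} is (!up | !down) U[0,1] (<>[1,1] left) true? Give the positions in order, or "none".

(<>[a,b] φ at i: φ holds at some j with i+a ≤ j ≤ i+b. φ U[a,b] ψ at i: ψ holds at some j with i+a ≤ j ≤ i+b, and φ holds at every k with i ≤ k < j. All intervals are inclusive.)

1, 2

Evaluate at each i in [0,7]:
  i=0: ✗ (no rhs in [0,1])
  i=1: ✓ (rhs at j=2; lhs holds on [1,1])
  i=2: ✓ (rhs at j=2)
  i=3: ✗ (no rhs in [3,4])
  i=4: ✗ (no rhs in [4,5])
  i=5: ✗ (no rhs in [5,6])
  i=6: ✗ (no rhs in [6,7])
  i=7: ✗ (no rhs in [7,8])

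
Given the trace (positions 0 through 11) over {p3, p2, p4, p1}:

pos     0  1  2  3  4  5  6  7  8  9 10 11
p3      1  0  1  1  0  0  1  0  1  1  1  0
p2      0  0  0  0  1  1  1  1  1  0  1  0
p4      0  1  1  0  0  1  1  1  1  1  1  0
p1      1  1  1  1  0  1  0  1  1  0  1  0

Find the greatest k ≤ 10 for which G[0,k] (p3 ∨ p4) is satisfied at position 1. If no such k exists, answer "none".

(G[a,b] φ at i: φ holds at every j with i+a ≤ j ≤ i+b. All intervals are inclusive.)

2

(p3 ∨ p4) must hold from j=1 onward; find where it first fails.
  j=1: holds
  j=2: holds
  j=3: holds
  j=4: fails
Holds on [1,3], so largest k = 2.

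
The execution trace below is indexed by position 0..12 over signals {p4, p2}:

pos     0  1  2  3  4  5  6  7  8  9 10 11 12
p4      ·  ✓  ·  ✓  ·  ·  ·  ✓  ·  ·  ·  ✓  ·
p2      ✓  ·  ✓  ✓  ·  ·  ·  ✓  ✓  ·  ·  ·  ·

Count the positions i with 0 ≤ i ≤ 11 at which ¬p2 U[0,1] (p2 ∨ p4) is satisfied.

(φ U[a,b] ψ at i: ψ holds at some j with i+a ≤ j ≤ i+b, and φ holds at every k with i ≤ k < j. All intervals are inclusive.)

9

Evaluate at each i in [0,11]:
  i=0: ✓ (rhs at j=0)
  i=1: ✓ (rhs at j=1)
  i=2: ✓ (rhs at j=2)
  i=3: ✓ (rhs at j=3)
  i=4: ✗ (no rhs in [4,5])
  i=5: ✗ (no rhs in [5,6])
  i=6: ✓ (rhs at j=7; lhs holds on [6,6])
  i=7: ✓ (rhs at j=7)
  i=8: ✓ (rhs at j=8)
  i=9: ✗ (no rhs in [9,10])
  i=10: ✓ (rhs at j=11; lhs holds on [10,10])
  i=11: ✓ (rhs at j=11)
Positions where it holds: {0, 1, 2, 3, 6, 7, 8, 10, 11} → 9.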